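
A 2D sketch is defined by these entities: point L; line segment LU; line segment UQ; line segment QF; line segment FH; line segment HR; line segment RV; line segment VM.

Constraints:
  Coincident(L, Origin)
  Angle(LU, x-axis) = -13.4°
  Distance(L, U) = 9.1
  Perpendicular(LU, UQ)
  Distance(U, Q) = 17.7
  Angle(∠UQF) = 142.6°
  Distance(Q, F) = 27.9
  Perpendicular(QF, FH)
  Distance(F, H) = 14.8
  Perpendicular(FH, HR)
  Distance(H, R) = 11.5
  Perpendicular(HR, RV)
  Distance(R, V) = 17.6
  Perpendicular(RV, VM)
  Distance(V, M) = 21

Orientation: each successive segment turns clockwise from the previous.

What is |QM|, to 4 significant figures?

37.50

L is at the origin; LU runs at -13.4° with length 9.1, so U = (8.852, -2.109). The perpendicularity gives UQ at right angles to LU, so UQ runs at -103.4°; with |UQ| = 17.7, Q = (4.750, -19.33). ∠UQF = 142.6° gives QF at -140.8° from the x-axis; with |QF| = 27.9, F = (-16.87, -36.96). QF ⟂ FH, so FH runs at 129.2°; with |FH| = 14.8, H = (-26.22, -25.49). The perpendicularity gives HR at right angles to FH, so HR runs at 39.20°; with |HR| = 11.5, R = (-17.31, -18.22). HR is perpendicular to RV, so RV runs at -50.80°; with |RV| = 17.6, V = (-6.189, -31.86). RV is perpendicular to VM, so VM runs at -140.8°; with |VM| = 21.0, M = (-22.46, -45.13). Then |QM| = |M − Q| = 37.50.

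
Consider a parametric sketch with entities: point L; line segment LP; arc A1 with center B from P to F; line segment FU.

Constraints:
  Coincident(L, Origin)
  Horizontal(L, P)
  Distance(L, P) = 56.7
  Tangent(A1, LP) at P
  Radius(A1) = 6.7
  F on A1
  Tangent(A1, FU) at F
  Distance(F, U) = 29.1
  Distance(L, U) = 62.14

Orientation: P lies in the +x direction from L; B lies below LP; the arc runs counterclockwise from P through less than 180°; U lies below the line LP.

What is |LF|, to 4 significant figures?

50.47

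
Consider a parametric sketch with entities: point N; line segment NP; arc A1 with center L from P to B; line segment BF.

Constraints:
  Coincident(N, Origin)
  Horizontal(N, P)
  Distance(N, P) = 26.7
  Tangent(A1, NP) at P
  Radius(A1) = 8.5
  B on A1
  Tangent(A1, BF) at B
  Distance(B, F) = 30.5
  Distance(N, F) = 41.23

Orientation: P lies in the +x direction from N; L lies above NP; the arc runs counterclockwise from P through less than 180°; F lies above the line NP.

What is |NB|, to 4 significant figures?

36.19

Checks: |LB| = 8.500 ✓; ∠(LB, BF) = 90.00° ✓; |BF| = 30.50 ✓; |NF| = 41.23 ✓.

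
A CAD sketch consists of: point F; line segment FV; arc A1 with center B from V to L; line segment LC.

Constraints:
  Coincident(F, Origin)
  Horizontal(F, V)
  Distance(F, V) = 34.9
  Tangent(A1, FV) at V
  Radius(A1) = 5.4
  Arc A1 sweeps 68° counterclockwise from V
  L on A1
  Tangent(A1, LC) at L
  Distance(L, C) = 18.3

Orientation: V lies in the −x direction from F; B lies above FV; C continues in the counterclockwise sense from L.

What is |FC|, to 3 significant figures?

30.7

F is at the origin; F and V share the same y with |FV| = 34.9 and V on the −x side, so V = (-34.9, 0.00). Tangency of A1 to FV means the radius BV is perpendicular to FV, so B = V + (0, 5.4) = (-34.9, 5.40). On A1, V sits at bearing -90° from B; a 68° counterclockwise sweep puts L at bearing -22°, so L = B + 5.4·(cos -22°, sin -22°) = (-29.9, 3.38). A1 meets LC tangentially, so BL is at right angles to LC, so LC runs along (−sin -22°, cos -22°); with |LC| = 18.3, C = (-23.0, 20.3). Then |FC| = |C − F| = 30.7.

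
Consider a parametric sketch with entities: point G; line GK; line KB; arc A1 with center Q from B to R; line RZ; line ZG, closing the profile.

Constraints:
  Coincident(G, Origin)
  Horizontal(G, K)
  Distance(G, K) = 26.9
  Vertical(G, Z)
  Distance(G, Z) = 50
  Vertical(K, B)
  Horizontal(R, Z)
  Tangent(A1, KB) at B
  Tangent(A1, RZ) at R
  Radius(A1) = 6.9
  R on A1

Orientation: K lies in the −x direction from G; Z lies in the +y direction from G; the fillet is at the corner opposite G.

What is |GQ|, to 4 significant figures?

47.51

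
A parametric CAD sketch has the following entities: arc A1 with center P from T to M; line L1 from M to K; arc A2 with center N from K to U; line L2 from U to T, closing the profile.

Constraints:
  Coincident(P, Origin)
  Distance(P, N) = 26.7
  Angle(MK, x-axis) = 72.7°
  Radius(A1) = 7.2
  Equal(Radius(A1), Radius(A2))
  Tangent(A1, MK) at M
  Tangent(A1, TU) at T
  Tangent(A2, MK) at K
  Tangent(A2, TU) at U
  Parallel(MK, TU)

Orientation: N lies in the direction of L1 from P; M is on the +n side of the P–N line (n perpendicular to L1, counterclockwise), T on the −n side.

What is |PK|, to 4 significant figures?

27.65

The slot axis is L1's direction at 72.7°, so u = (cos 72.7°, sin 72.7°) = (0.2974, 0.9548) and n = (−sin 72.7°, cos 72.7°) = (-0.9548, 0.2974). P is at the origin and N lies 26.7 along u from P, so N = 26.7·u = (7.940, 25.49). Tangency of A1 to both parallel lines with radius 7.2 puts M and T at P ± 7.2·n: M = (-6.874, 2.141), T = (6.874, -2.141). Equal radii place K and U the same way about N: K = N + 7.2·n = (1.066, 27.63), U = N − 7.2·n = (14.81, 23.35). Then |PK| = |K − P| = 27.65.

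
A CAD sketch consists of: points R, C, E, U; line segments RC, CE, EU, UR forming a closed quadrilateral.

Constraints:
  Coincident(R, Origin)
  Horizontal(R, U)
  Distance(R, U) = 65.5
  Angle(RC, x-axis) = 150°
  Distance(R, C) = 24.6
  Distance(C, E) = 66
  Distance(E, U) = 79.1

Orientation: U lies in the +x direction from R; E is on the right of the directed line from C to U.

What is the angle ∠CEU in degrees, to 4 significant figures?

73.72°

Checks: |CE| = 66.00 ✓; |EU| = 79.10 ✓.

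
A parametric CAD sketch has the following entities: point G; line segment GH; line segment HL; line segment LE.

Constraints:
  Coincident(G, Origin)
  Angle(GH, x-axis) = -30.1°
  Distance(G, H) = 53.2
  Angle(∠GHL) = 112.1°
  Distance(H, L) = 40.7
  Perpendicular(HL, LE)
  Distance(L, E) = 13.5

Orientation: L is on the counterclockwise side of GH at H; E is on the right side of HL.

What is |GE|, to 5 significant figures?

87.345

G is at the origin; GH runs at -30.1° with length 53.2, so H = 53.2·(cos -30.1°, sin -30.1°) = (46.026, -26.680). ∠GHL = 112.1°, so HL runs at -30.1° + (180° − 112.1°) = 37.800° from the x-axis; with |HL| = 40.7, L = H + 40.7·(cos 37.800°, sin 37.800°) = (78.185, -1.7351). HL is perpendicular to LE; with |LE| = 13.5 on the right of HL, E = L + 13.5·(0.61291, -0.79016) = (86.460, -12.402). Then |GE| = |E − G| = 87.345.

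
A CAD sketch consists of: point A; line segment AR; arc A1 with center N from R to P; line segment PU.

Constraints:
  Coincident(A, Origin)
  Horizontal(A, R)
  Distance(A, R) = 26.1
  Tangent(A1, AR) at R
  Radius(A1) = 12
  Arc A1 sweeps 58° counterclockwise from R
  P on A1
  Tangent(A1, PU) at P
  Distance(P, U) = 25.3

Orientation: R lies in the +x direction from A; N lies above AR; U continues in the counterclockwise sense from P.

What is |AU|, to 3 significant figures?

56.6

A is at the origin; A and R share the same y with |AR| = 26.1 and R on the +x side, so R = (26.1, 0.00). Since A1 is tangent to AR there, NR ⟂ AR, so N = R + (0, 12) = (26.1, 12.0). On A1, R sits at bearing -90° from N; a 58° counterclockwise sweep puts P at bearing -32°, so P = N + 12.0·(cos -32°, sin -32°) = (36.3, 5.64). A1 meets PU tangentially, so NP is at right angles to PU, so PU runs along (−sin -32°, cos -32°); with |PU| = 25.3, U = (49.7, 27.1). Then |AU| = |U − A| = 56.6.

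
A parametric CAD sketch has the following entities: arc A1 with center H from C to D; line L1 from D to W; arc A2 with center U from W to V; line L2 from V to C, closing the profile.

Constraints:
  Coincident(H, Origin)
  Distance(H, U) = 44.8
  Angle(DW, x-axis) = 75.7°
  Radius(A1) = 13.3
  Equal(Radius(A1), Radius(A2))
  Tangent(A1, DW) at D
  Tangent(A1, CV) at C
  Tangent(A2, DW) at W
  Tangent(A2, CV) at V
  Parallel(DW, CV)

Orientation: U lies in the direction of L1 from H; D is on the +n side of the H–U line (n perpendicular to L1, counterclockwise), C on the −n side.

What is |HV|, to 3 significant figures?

46.7

Tangency of A1 to both parallel lines with radius 13.3 puts D and C at H ± 13.3·n: D = (-12.9, 3.29), C = (12.9, -3.29). Equal radii place W and V the same way about U: W = U + 13.3·n = (-1.82, 46.7), V = U − 13.3·n = (24.0, 40.1). Then |HV| = |V − H| = 46.7.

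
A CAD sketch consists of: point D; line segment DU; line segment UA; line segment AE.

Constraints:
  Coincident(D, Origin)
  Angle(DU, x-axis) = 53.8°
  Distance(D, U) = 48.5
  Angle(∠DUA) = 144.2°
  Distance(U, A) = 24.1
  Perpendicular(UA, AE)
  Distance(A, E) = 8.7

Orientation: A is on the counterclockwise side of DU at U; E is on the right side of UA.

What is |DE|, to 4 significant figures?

73.47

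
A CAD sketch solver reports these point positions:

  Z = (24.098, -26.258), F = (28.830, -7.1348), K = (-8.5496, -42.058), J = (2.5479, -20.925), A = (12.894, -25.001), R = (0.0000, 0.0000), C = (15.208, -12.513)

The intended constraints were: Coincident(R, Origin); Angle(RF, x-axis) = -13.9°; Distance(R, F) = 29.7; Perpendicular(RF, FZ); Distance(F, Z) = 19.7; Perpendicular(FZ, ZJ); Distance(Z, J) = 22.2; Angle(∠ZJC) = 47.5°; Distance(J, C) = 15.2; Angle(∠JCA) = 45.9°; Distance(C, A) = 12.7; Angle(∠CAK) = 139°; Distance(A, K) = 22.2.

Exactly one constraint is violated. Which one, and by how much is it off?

Distance(A, K) = 22.2 — off by 5.20.

R = (0.00, 0.00) ✓; RF at -13.90° ✓; |RF| = 29.70 ✓; ∠(RF, FZ) = 90.00° ✓; |FZ| = 19.70 ✓; ∠(FZ, ZJ) = 90.00° ✓; |ZJ| = 22.20 ✓; ∠ZJC = 47.50° ✓; |JC| = 15.20 ✓; ∠JCA = 45.90° ✓; |CA| = 12.70 ✓; ∠CAK = 139.0° ✓; |AK| = 27.40 ✗.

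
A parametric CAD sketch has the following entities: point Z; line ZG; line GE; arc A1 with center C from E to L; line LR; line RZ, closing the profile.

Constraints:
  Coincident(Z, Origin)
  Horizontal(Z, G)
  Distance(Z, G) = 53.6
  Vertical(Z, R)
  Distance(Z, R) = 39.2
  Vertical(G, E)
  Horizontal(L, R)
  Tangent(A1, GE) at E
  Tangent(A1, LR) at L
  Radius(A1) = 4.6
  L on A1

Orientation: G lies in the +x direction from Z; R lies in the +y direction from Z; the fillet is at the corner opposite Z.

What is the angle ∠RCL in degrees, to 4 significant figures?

84.64°

The virtual corner opposite Z is at (53.60, 39.20). A1 meets GE tangentially, so CE is at right angles to GE and since A1 is tangent to LR there, CL ⟂ LR, with radius 4.6, so the center C sits 4.6 in from both sides at C = (49.00, 34.60). That places the tangent points at E = (53.60, 34.60) on GE and L = (49.00, 39.20) on LR. Then cos ∠RCL = CR·CL / (|CR||CL|), giving 84.64°.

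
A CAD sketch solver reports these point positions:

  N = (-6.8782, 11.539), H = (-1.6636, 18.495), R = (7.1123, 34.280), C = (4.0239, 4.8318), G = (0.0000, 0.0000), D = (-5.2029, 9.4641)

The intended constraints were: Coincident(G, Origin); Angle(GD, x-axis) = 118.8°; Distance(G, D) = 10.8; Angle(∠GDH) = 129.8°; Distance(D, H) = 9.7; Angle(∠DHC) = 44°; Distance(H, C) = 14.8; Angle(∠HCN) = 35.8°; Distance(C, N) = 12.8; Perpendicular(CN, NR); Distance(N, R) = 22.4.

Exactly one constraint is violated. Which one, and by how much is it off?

Distance(N, R) = 22.4 — off by 4.30.

G = (0.00, 0.00) ✓; GD at 118.8° ✓; |GD| = 10.80 ✓; ∠GDH = 129.8° ✓; |DH| = 9.700 ✓; ∠DHC = 44.00° ✓; |HC| = 14.80 ✓; ∠HCN = 35.80° ✓; |CN| = 12.80 ✓; ∠(CN, NR) = 90.00° ✓; |NR| = 26.70 ✗.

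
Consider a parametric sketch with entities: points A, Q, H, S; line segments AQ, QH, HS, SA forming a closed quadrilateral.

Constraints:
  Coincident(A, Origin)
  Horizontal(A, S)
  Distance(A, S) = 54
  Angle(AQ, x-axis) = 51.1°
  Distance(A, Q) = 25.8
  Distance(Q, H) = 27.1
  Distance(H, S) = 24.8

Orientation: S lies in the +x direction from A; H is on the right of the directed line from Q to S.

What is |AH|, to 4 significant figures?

29.67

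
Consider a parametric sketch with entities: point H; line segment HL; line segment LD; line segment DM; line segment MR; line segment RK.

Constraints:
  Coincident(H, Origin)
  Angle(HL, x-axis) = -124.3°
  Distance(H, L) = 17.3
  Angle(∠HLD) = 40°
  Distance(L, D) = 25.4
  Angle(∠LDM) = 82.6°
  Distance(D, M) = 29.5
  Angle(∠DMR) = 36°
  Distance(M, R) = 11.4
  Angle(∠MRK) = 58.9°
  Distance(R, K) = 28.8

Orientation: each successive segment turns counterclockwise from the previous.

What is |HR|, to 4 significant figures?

8.624

H is at the origin; HL runs at -124.3° with length 17.3, so L = (-9.749, -14.29). ∠HLD = 40.0° gives LD at 15.70° from the x-axis; with |LD| = 25.4, D = (14.70, -7.418). ∠LDM = 82.6° gives DM at 113.1° from the x-axis; with |DM| = 29.5, M = (3.129, 19.72). ∠DMR = 36.0° gives MR at -102.9° from the x-axis; with |MR| = 11.4, R = (0.5844, 8.604). Then |HR| = |R − H| = 8.624.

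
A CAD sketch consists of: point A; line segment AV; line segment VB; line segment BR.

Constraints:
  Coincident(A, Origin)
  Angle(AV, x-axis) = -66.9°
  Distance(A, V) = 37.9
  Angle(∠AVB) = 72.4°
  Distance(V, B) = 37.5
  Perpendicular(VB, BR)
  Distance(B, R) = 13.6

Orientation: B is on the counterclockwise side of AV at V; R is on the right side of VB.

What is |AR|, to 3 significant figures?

56.1

A is at the origin; AV runs at -66.9° with length 37.9, so V = 37.9·(cos -66.9°, sin -66.9°) = (14.9, -34.9). ∠AVB = 72.4°, so VB runs at -66.9° + (180° − 72.4°) = 40.7° from the x-axis; with |VB| = 37.5, B = V + 37.5·(cos 40.7°, sin 40.7°) = (43.3, -10.4). VB is perpendicular to BR; with |BR| = 13.6 on the right of VB, R = B + 13.6·(0.652, -0.758) = (52.2, -20.7). Then |AR| = |R − A| = 56.1.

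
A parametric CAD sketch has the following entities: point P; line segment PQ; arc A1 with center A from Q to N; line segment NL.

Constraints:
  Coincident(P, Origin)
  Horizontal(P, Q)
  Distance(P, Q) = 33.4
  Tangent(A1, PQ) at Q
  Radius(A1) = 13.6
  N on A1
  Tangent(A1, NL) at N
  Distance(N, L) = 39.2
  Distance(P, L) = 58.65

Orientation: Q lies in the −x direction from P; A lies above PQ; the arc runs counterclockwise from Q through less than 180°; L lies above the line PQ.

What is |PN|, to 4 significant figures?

24.75

P is at the origin; P and Q share the same y with |PQ| = 33.4 and Q on the −x side, so Q = (-33.40, 0.000). A1 meets PQ tangentially, so AQ is at right angles to PQ, so A = Q + (0, 13.6) = (-33.40, 13.60). Since AN ⟂ NL (tangency), |AL| = √(13.6² + 39.2²) = 41.49 regardless of where N sits on A1. So L lies on both circle(P, 58.65) and circle(A, 41.49); the above-PQ intersection is L = (-23.27, 53.84). N is the foot of the tangent from L: N = (-19.85, 14.79).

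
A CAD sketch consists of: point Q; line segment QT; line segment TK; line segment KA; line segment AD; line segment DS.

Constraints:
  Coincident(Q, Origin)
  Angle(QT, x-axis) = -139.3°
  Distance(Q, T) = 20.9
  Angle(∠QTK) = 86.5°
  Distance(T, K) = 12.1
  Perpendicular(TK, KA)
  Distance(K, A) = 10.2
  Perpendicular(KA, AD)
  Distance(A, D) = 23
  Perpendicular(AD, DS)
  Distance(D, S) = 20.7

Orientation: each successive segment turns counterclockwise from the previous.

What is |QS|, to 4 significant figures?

33.64

The perpendicularity gives AD at right angles to KA, so AD runs at 134.2°; with |AD| = 23.0, D = (-16.13, 1.297). AD ⟂ DS, so DS runs at -135.8°; with |DS| = 20.7, S = (-30.97, -13.13). Then |QS| = |S − Q| = 33.64.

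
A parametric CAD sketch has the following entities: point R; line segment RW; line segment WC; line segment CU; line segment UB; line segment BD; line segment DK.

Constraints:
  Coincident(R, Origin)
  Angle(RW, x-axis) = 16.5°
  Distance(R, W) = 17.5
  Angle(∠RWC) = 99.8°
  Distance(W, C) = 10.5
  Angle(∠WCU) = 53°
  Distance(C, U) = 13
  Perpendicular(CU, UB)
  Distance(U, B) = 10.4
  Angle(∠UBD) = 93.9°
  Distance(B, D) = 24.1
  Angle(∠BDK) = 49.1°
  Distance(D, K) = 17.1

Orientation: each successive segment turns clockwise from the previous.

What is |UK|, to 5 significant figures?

13.848

R is at the origin; RW runs at 16.5° with length 17.5, so W = (16.779, 4.9703). ∠RWC = 99.8° gives WC at -63.700° from the x-axis; with |WC| = 10.5, C = (21.432, -4.4428). ∠WCU = 53.0° gives CU at 169.30° from the x-axis; with |CU| = 13.0, U = (8.6576, -2.0292). CU ⟂ UB, so UB runs at 79.300°; with |UB| = 10.4, B = (10.589, 8.1900). ∠UBD = 93.9° gives BD at -6.8000° from the x-axis; with |BD| = 24.1, D = (34.519, 5.3365). ∠BDK = 49.1° gives DK at -137.70° from the x-axis; with |DK| = 17.1, K = (21.871, -6.1720). Then |UK| = |K − U| = 13.848.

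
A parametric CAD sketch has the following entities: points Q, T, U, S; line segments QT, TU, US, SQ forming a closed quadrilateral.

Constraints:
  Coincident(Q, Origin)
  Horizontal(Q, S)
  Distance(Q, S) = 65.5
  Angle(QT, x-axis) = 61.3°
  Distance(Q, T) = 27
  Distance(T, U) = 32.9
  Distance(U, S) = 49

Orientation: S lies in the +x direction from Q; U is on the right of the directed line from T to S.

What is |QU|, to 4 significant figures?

19.49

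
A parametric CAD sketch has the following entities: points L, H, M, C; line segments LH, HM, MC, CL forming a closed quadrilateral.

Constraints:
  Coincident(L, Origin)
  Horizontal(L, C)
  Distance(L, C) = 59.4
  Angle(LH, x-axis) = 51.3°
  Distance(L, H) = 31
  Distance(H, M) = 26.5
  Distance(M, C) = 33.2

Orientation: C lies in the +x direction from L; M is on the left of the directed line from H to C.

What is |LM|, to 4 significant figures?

54.29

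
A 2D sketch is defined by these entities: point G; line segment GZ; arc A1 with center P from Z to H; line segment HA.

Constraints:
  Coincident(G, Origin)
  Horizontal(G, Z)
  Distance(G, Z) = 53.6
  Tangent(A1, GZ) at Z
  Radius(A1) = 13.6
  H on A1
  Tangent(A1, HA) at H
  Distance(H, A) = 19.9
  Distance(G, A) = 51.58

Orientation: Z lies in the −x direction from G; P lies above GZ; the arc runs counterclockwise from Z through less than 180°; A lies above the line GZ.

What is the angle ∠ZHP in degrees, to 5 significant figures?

45.710°

Checks: G.y = 0.00, Z.y = 0.00 ✓; ∠(PZ, ZG) = 90.00° ✓; |PZ| = 13.60 ✓; |PH| = 13.60 ✓; ∠(PH, HA) = 90.00° ✓; |HA| = 19.90 ✓; |GA| = 51.58 ✓.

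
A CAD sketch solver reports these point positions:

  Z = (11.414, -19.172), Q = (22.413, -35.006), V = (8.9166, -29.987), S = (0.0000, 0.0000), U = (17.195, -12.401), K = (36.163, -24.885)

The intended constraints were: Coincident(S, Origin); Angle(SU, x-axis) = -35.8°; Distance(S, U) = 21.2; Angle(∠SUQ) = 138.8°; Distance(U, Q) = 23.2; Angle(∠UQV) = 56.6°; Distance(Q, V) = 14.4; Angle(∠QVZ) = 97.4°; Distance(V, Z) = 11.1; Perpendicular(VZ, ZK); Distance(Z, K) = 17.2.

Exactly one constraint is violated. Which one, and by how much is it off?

Distance(Z, K) = 17.2 — off by 8.20.

S = (0.00, 0.00) ✓; SU at -35.80° ✓; |SU| = 21.20 ✓; ∠SUQ = 138.8° ✓; |UQ| = 23.20 ✓; ∠UQV = 56.60° ✓; |QV| = 14.40 ✓; ∠QVZ = 97.40° ✓; |VZ| = 11.10 ✓; ∠(VZ, ZK) = 90.00° ✓; |ZK| = 25.40 ✗.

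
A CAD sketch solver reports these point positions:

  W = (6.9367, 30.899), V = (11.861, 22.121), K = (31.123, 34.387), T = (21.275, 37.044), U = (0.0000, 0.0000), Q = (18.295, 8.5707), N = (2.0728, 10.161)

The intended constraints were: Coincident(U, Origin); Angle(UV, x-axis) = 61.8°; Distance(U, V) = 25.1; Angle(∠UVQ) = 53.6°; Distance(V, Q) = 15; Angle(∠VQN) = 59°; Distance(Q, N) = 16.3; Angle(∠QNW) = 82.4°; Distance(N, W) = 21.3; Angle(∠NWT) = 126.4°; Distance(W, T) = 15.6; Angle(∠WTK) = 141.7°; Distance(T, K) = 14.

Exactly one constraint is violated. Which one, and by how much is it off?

Distance(T, K) = 14 — off by 3.80.

U = (0.00, 0.00) ✓; UV at 61.80° ✓; |UV| = 25.10 ✓; ∠UVQ = 53.60° ✓; |VQ| = 15.00 ✓; ∠VQN = 59.00° ✓; |QN| = 16.30 ✓; ∠QNW = 82.40° ✓; |NW| = 21.30 ✓; ∠NWT = 126.4° ✓; |WT| = 15.60 ✓; ∠WTK = 141.7° ✓; |TK| = 10.20 ✗.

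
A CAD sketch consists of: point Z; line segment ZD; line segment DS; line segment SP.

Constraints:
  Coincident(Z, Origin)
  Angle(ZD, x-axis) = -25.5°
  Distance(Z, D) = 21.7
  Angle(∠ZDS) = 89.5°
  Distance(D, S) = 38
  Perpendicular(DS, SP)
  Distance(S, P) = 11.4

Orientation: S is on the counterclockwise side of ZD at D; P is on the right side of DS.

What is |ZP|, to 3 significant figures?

50.3

Z is at the origin; ZD runs at -25.5° with length 21.7, so D = 21.7·(cos -25.5°, sin -25.5°) = (19.6, -9.34). ∠ZDS = 89.5°, so DS runs at -25.5° + (180° − 89.5°) = 65.0° from the x-axis; with |DS| = 38.0, S = D + 38.0·(cos 65.0°, sin 65.0°) = (35.6, 25.1). DS is perpendicular to SP; with |SP| = 11.4 on the right of DS, P = S + 11.4·(0.906, -0.423) = (46.0, 20.3). Then |ZP| = |P − Z| = 50.3.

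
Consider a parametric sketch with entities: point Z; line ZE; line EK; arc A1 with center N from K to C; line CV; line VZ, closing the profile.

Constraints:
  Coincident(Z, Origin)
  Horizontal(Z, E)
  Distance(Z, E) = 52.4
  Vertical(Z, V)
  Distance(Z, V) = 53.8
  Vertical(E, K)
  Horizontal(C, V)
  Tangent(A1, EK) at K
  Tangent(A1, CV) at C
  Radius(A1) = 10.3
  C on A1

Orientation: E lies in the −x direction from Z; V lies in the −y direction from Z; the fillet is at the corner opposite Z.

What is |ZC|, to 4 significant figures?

68.31

Z is at the origin; ZE is horizontal with |ZE| = 52.4 and E on the −x side, so E = (-52.40, 0.000). ZV is vertical with |ZV| = 53.8 and V on the −y side, so V = (0.000, -53.80). The virtual corner opposite Z is at (-52.40, -53.80). A1 meets EK tangentially, so NK is at right angles to EK and A1 meets CV tangentially, so NC is at right angles to CV, with radius 10.3, so the center N sits 10.3 in from both sides at N = (-42.10, -43.50). That places the tangent points at K = (-52.40, -43.50) on EK and C = (-42.10, -53.80) on CV. Then |ZC| = |C − Z| = 68.31.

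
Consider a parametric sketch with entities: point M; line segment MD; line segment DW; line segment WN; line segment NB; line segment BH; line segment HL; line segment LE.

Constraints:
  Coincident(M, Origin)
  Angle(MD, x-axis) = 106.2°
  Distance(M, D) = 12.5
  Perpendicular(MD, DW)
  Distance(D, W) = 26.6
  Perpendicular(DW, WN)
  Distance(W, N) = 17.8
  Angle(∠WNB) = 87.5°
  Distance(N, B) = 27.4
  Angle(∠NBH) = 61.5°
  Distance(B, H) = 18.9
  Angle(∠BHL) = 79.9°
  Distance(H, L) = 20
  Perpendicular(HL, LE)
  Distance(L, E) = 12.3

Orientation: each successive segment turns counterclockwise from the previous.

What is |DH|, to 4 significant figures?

8.969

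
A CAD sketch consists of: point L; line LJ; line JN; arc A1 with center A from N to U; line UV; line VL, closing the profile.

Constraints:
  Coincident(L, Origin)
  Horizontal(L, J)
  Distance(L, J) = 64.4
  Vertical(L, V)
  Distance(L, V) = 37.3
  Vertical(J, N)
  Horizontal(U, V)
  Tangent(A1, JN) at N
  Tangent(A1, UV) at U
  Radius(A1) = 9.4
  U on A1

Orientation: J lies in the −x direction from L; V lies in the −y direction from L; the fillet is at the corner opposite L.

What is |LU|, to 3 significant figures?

66.5

L is at the origin; L and J share the same y with |LJ| = 64.4 and J on the −x side, so J = (-64.4, 0.00). L and V share the same x with |LV| = 37.3 and V on the −y side, so V = (0.00, -37.3). The virtual corner opposite L is at (-64.4, -37.3). Tangency of A1 to JN means the radius AN is perpendicular to JN and the tangent condition forces AU to be normal to UV, with radius 9.4, so the center A sits 9.4 in from both sides at A = (-55.0, -27.9). That places the tangent points at N = (-64.4, -27.9) on JN and U = (-55.0, -37.3) on UV. Then |LU| = |U − L| = 66.5.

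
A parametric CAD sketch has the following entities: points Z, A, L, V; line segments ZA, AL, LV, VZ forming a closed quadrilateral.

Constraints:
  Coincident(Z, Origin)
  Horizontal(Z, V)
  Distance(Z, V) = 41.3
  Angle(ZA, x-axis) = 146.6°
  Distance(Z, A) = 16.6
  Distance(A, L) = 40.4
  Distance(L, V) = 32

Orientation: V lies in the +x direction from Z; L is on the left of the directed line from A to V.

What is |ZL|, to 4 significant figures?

34.67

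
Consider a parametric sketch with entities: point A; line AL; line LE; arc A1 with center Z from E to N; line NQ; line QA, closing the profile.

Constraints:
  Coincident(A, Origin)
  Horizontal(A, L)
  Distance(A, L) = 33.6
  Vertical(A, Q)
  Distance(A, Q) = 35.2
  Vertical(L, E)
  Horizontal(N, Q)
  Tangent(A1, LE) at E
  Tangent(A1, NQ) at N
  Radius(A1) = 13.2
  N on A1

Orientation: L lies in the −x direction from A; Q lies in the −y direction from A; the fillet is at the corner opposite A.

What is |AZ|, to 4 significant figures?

30.00

AQ is vertical with |AQ| = 35.2 and Q on the −y side, so Q = (0.000, -35.20). The virtual corner opposite A is at (-33.60, -35.20). A1 meets LE tangentially, so ZE is at right angles to LE and the tangent condition forces ZN to be normal to NQ, with radius 13.2, so the center Z sits 13.2 in from both sides at Z = (-20.40, -22.00). Then |AZ| = |Z − A| = 30.00.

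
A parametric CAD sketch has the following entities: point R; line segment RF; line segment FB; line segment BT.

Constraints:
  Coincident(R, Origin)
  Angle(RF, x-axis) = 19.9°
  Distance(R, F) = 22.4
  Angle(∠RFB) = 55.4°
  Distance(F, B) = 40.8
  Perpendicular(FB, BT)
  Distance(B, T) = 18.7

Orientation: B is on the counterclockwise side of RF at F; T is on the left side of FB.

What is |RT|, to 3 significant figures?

28.1

R is at the origin; RF runs at 19.9° with length 22.4, so F = 22.4·(cos 19.9°, sin 19.9°) = (21.1, 7.62). ∠RFB = 55.4°, so FB runs at 19.9° + (180° − 55.4°) = 144° from the x-axis; with |FB| = 40.8, B = F + 40.8·(cos 144°, sin 144°) = (-12.2, 31.3). FB ⟂ BT; with |BT| = 18.7 on the left of FB, T = B + 18.7·(-0.581, -0.814) = (-23.0, 16.1). Then |RT| = |T − R| = 28.1.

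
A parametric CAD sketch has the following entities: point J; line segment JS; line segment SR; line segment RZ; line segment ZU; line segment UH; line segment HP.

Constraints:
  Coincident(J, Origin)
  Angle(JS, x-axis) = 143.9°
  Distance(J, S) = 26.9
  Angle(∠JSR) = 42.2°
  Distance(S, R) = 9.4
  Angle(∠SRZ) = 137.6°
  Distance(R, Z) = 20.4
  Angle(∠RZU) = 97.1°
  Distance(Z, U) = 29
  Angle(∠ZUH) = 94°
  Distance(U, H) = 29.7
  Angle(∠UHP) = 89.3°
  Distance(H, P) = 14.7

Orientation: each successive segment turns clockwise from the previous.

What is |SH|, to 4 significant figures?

28.21

J is at the origin; JS runs at 143.9° with length 26.9, so S = (-21.73, 15.85). ∠JSR = 42.2° gives SR at 6.100° from the x-axis; with |SR| = 9.4, R = (-12.39, 16.85). ∠SRZ = 137.6° gives RZ at -36.30° from the x-axis; with |RZ| = 20.4, Z = (4.053, 4.771). ∠RZU = 97.1° gives ZU at -119.2° from the x-axis; with |ZU| = 29.0, U = (-10.10, -20.54). ∠ZUH = 94.0° gives UH at 154.8° from the x-axis; with |UH| = 29.7, H = (-36.97, -7.898). Then |SH| = |H − S| = 28.21.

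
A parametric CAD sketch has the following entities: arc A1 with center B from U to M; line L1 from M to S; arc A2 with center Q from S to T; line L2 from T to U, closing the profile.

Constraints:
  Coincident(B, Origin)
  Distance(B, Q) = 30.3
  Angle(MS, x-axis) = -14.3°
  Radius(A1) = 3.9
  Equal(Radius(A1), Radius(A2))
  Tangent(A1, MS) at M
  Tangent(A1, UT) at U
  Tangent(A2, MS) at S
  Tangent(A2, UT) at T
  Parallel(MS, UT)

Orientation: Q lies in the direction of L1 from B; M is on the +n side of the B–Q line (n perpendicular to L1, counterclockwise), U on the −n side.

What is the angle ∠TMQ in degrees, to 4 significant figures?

7.102°

The slot axis is L1's direction at -14.3°, so u = (cos -14.3°, sin -14.3°) = (0.9690, -0.2470) and n = (−sin -14.3°, cos -14.3°) = (0.2470, 0.9690). B is at the origin and Q lies 30.3 along u from B, so Q = 30.3·u = (29.36, -7.484). Tangency of A1 to both parallel lines with radius 3.9 puts M and U at B ± 3.9·n: M = (0.9633, 3.779), U = (-0.9633, -3.779). Equal radii place S and T the same way about Q: S = Q + 3.9·n = (30.32, -3.705), T = Q − 3.9·n = (28.40, -11.26). Then cos ∠TMQ = MT·MQ / (|MT||MQ|), giving 7.102°.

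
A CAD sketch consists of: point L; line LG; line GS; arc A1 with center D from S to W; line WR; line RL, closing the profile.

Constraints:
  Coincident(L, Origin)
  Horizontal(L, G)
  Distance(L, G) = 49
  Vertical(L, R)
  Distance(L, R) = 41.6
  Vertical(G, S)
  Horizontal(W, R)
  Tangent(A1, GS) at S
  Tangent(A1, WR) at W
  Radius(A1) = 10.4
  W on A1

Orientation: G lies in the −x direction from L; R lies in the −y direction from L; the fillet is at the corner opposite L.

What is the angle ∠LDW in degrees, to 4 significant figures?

128.9°

L is at the origin; LG is horizontal with |LG| = 49.0 and G on the −x side, so G = (-49.00, 0.000). LR is vertical with |LR| = 41.6 and R on the −y side, so R = (0.000, -41.60). The virtual corner opposite L is at (-49.00, -41.60). The tangent condition forces DS to be normal to GS and A1 meets WR tangentially, so DW is at right angles to WR, with radius 10.4, so the center D sits 10.4 in from both sides at D = (-38.60, -31.20). That places the tangent points at S = (-49.00, -31.20) on GS and W = (-38.60, -41.60) on WR. Then cos ∠LDW = DL·DW / (|DL||DW|), giving 128.9°.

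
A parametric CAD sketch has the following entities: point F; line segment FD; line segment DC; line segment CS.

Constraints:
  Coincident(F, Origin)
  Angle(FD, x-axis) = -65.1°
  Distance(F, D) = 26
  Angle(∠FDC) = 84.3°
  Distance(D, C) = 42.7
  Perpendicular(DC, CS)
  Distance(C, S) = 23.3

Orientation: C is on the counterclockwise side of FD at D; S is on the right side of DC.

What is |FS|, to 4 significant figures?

63.46

∠FDC = 84.3°, so DC runs at -65.1° + (180° − 84.3°) = 30.60° from the x-axis; with |DC| = 42.7, C = D + 42.7·(cos 30.60°, sin 30.60°) = (47.70, -1.847). DC is perpendicular to CS; with |CS| = 23.3 on the right of DC, S = C + 23.3·(0.5090, -0.8607) = (59.56, -21.90). Then |FS| = |S − F| = 63.46.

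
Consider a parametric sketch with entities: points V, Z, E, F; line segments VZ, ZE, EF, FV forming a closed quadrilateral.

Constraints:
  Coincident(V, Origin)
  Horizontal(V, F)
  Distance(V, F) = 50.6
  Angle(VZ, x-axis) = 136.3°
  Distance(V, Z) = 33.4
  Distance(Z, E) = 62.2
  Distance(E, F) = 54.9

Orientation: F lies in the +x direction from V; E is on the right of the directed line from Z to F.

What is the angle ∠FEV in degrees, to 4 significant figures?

65.12°

V is at the origin; V and F share the same y with |VF| = 50.6 and F in +x, so F = (50.6, 0). VZ runs at 136.3° with |VZ| = 33.4, so Z = (-24.15, 23.08). E is determined by |ZE| = 62.2 and |EF| = 54.9 together: it lies at the intersection of circle(Z, 62.2) and circle(F, 54.9). With |ZF| = 78.23, the foot of the radical line on ZF is 44.58 from Z and the perpendicular offset is √(62.2² − 44.58²) = 43.38. Taking the right-of-ZF solution: E = (5.651, -31.52).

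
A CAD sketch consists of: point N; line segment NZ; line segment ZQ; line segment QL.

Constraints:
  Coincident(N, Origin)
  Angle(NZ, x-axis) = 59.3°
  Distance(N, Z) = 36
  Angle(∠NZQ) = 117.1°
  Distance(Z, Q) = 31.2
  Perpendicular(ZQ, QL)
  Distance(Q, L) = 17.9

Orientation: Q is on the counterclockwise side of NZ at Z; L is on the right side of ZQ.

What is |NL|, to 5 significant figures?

68.996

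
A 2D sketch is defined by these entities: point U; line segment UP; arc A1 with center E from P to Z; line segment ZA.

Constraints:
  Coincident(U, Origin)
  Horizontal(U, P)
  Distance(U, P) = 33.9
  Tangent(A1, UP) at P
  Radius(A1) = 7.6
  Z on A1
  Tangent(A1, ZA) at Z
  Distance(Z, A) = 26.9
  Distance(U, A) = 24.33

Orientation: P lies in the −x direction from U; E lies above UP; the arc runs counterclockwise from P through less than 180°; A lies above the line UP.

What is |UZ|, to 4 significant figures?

28.43

Checks: ∠(EP, PU) = 90.00° ✓; |EP| = 7.600 ✓; |EZ| = 7.600 ✓; ∠(EZ, ZA) = 90.00° ✓; |ZA| = 26.90 ✓; |UA| = 24.33 ✓.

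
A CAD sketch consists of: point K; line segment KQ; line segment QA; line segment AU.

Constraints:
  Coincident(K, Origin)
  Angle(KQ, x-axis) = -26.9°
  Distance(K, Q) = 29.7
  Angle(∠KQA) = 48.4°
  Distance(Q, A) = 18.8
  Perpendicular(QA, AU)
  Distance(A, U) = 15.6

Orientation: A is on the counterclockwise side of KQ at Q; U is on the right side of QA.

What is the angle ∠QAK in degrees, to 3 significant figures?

92.4°

K is at the origin; KQ runs at -26.9° with length 29.7, so Q = 29.7·(cos -26.9°, sin -26.9°) = (26.5, -13.4). ∠KQA = 48.4°, so QA runs at -26.9° + (180° − 48.4°) = 105° from the x-axis; with |QA| = 18.8, A = Q + 18.8·(cos 105°, sin 105°) = (21.7, 4.75). Then cos ∠QAK = AQ·AK / (|AQ||AK|), giving 92.4°.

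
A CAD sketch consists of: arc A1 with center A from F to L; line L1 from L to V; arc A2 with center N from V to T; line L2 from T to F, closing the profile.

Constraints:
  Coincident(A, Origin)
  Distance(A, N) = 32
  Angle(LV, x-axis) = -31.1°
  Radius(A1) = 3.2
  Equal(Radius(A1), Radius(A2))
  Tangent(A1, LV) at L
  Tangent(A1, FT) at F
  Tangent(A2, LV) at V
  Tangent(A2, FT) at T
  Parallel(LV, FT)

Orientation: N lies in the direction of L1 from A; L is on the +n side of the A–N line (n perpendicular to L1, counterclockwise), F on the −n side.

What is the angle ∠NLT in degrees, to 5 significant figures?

5.5993°

Tangency of A1 to both parallel lines with radius 3.2 puts L and F at A ± 3.2·n: L = (1.6529, 2.7401), F = (-1.6529, -2.7401). Equal radii place V and T the same way about N: V = N + 3.2·n = (29.053, -13.789), T = N − 3.2·n = (25.748, -19.269). Then cos ∠NLT = LN·LT / (|LN||LT|), giving 5.5993°.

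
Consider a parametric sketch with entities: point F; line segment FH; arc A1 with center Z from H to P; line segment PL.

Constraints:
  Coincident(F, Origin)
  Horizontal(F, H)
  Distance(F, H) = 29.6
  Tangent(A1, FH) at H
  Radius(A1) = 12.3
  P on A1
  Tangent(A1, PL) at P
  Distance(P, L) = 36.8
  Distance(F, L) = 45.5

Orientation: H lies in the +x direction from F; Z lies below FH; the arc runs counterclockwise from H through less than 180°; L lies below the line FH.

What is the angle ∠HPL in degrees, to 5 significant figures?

142.40°

F is at the origin; FH is horizontal with |FH| = 29.6 and H on the +x side, so H = (29.600, 0.0000). The tangent condition forces ZH to be normal to FH, so Z = H + (0, -12.3) = (29.600, -12.300). Since ZP ⟂ PL (tangency), |ZL| = √(12.3² + 36.8²) = 38.801 regardless of where P sits on A1. So L lies on both circle(F, 45.5) and circle(Z, 38.801); the below-FH intersection is L = (8.3053, -44.736). P is the foot of the tangent from L: P = (17.708, -9.1572).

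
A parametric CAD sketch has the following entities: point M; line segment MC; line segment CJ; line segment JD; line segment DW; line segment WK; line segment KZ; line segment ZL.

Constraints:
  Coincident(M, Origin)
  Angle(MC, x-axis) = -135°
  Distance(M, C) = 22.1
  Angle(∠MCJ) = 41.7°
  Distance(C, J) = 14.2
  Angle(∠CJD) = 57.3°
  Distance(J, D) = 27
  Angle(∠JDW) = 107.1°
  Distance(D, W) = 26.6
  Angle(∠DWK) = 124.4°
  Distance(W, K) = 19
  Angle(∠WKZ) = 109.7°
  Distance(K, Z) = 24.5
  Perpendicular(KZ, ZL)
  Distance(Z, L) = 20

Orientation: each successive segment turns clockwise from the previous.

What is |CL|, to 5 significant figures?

2.0806

M is at the origin; MC runs at -135.0° with length 22.1, so C = (-15.627, -15.627). ∠MCJ = 41.7° gives CJ at 86.700° from the x-axis; with |CJ| = 14.2, J = (-14.810, -1.4506). ∠CJD = 57.3° gives JD at -36.000° from the x-axis; with |JD| = 27.0, D = (7.0338, -17.321). ∠JDW = 107.1° gives DW at -108.90° from the x-axis; with |DW| = 26.6, W = (-1.5824, -42.487). ∠DWK = 124.4° gives WK at -164.50° from the x-axis; with |WK| = 19.0, K = (-19.891, -47.564). ∠WKZ = 109.7° gives KZ at 125.20° from the x-axis; with |KZ| = 24.5, Z = (-34.014, -27.544). KZ is perpendicular to ZL, so ZL runs at 35.200°; with |ZL| = 20.0, L = (-17.671, -16.016). Then |CL| = |L − C| = 2.0806.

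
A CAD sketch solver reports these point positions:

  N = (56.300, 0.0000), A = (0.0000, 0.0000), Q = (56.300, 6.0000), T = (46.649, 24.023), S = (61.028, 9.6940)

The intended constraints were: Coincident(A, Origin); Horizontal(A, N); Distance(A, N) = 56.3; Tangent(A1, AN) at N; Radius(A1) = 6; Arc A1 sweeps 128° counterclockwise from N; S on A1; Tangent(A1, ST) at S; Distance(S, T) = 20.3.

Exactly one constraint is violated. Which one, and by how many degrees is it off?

Tangent(A1, ST) at S — off by 7.10°.

A = (0.00, 0.00) ✓; A.y = 0.00, N.y = 0.00 ✓; |AN| = 56.30 ✓; ∠(QN, NA) = 90.00° ✓; |QN| = 6.000 ✓; bearing(Q→S) − bearing(Q→N) = 128.0° ✓; |QS| = 6.000 ✓; ∠(QS, ST) = 82.90° ✗; |ST| = 20.30 ✓.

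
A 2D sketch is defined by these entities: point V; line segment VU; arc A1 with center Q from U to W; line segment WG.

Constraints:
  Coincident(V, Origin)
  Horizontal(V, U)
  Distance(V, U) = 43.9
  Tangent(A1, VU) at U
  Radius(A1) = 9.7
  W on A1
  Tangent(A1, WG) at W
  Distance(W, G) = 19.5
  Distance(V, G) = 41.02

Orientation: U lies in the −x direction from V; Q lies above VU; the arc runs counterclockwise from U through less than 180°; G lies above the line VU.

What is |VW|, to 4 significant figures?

35.27

Checks: |QW| = 9.700 ✓; ∠(QW, WG) = 90.00° ✓; |WG| = 19.50 ✓; |VG| = 41.02 ✓.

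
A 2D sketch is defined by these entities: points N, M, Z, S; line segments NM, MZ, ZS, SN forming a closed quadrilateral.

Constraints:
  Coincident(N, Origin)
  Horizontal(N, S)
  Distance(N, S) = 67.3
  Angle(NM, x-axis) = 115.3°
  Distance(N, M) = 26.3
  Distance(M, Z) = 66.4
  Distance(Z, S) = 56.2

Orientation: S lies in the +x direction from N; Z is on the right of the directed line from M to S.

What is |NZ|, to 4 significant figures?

40.26

Checks: |MZ| = 66.40 ✓; |ZS| = 56.20 ✓.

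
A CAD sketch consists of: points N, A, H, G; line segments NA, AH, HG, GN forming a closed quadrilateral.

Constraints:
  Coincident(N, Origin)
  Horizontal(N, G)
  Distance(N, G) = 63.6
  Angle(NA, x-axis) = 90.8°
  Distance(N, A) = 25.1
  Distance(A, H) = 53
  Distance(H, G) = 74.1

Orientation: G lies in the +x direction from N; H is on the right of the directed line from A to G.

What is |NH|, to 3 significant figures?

28.2

Checks: N.y = 0.00, G.y = 0.00 ✓; |AH| = 53.00 ✓; |HG| = 74.10 ✓.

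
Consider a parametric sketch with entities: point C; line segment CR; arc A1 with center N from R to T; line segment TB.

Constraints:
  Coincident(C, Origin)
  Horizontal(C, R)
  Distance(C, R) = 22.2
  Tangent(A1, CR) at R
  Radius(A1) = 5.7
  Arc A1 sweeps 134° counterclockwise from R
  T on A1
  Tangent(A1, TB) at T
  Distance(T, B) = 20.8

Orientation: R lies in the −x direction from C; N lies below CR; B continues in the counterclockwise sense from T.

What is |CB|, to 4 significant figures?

27.33

On A1, R sits at bearing 90° from N; a 134° counterclockwise sweep puts T at bearing 224°, so T = N + 5.7·(cos 224°, sin 224°) = (-26.30, -9.660). Tangency of A1 to TB means the radius NT is perpendicular to TB, so TB runs along (−sin 224°, cos 224°); with |TB| = 20.8, B = (-11.85, -24.62). Then |CB| = |B − C| = 27.33.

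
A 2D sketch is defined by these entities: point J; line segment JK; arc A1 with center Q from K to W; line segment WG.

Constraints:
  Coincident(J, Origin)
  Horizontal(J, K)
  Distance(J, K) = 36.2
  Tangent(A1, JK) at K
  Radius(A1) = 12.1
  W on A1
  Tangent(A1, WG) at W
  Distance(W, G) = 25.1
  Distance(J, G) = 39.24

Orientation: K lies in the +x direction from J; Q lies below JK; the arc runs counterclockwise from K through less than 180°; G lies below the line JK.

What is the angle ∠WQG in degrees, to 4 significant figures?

64.26°

J is at the origin; JK is horizontal with |JK| = 36.2 and K on the +x side, so K = (36.20, 0.000). A1 meets JK tangentially, so QK is at right angles to JK, so Q = K + (0, -12.1) = (36.20, -12.10). Since QW ⟂ WG (tangency), |QG| = √(12.1² + 25.1²) = 27.86 regardless of where W sits on A1. So G lies on both circle(J, 39.24) and circle(Q, 27.86); the below-JK intersection is G = (19.23, -34.20). W is the foot of the tangent from G: W = (24.35, -9.631).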